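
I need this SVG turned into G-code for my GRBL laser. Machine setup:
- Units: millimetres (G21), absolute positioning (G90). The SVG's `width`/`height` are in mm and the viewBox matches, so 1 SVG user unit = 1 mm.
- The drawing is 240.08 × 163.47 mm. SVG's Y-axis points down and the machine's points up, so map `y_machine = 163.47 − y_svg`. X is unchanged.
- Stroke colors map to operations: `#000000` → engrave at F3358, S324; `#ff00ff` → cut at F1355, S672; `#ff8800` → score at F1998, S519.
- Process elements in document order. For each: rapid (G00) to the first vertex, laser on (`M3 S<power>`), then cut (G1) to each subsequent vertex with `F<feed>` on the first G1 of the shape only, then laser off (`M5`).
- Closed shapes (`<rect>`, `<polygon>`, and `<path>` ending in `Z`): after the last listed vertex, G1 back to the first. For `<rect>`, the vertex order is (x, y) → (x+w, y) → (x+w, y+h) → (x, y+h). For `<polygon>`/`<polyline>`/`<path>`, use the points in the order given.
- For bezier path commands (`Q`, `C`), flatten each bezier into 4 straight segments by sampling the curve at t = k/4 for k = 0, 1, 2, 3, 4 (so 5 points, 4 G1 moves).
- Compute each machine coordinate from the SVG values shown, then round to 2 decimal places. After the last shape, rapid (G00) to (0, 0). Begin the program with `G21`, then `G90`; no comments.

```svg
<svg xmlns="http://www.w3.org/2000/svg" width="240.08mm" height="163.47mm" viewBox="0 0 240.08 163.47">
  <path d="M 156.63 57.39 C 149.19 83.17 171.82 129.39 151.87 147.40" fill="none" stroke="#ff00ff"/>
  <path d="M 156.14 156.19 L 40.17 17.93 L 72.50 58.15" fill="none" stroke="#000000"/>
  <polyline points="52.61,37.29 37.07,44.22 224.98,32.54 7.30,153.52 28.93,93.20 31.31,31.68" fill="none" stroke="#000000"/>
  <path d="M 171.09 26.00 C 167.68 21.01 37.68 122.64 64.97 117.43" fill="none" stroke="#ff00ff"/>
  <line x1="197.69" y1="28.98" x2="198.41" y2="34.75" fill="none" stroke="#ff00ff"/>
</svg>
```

viewBox `0 0 240.08 163.47` with mm width/height → 1 unit = 1 mm. Flip: y_m = 163.47 − y_svg.

**Shape 1** — `<path>` cubic bezier, stroke `#ff00ff` → cut (S672, F1355). Control points (SVG): P0=(156.63,57.39), P1=(149.19,83.17), P2=(171.82,129.39), P3=(151.87,147.40); sampled at t=k/4. Machine vertices: (156.63,106.08) → (155.55,83.67) → (158.94,58.16) → (159.98,34.11) → (151.87,16.07). Open path.

**Shape 2** — `<path>` open polyline, stroke `#000000` → engrave (S324, F3358). Machine vertices: (156.14,7.28) → (40.17,145.54) → (72.50,105.32). Open path.

**Shape 3** — `<polyline>` open polyline, stroke `#000000` → engrave (S324, F3358). Machine vertices: (52.61,126.18) → (37.07,119.25) → (224.98,130.93) → (7.30,9.95) → (28.93,70.27) → (31.31,131.79). Open path.

**Shape 4** — `<path>` cubic bezier, stroke `#ff00ff` → cut (S672, F1355). Control points (SVG): P0=(171.09,26.00), P1=(167.68,21.01), P2=(37.68,122.64), P3=(64.97,117.43); sampled at t=k/4. Machine vertices: (171.09,137.47) → (149.23,124.56) → (106.52,91.67) → (69.56,58.83) → (64.97,46.04). Open path.

**Shape 5** — `<line>` line segment, stroke `#ff00ff` → cut (S672, F1355). Machine vertices: (197.69,134.49) → (198.41,128.72). Open path.

G21
G90
G00 X156.63 Y106.08
M3 S672
G1 X155.55 Y83.67 F1355
G1 X158.94 Y58.16
G1 X159.98 Y34.11
G1 X151.87 Y16.07
M5
G00 X156.14 Y7.28
M3 S324
G1 X40.17 Y145.54 F3358
G1 X72.50 Y105.32
M5
G00 X52.61 Y126.18
M3 S324
G1 X37.07 Y119.25 F3358
G1 X224.98 Y130.93
G1 X7.30 Y9.95
G1 X28.93 Y70.27
G1 X31.31 Y131.79
M5
G00 X171.09 Y137.47
M3 S672
G1 X149.23 Y124.56 F1355
G1 X106.52 Y91.67
G1 X69.56 Y58.83
G1 X64.97 Y46.04
M5
G00 X197.69 Y134.49
M3 S672
G1 X198.41 Y128.72 F1355
M5
G00 X0.00 Y0.00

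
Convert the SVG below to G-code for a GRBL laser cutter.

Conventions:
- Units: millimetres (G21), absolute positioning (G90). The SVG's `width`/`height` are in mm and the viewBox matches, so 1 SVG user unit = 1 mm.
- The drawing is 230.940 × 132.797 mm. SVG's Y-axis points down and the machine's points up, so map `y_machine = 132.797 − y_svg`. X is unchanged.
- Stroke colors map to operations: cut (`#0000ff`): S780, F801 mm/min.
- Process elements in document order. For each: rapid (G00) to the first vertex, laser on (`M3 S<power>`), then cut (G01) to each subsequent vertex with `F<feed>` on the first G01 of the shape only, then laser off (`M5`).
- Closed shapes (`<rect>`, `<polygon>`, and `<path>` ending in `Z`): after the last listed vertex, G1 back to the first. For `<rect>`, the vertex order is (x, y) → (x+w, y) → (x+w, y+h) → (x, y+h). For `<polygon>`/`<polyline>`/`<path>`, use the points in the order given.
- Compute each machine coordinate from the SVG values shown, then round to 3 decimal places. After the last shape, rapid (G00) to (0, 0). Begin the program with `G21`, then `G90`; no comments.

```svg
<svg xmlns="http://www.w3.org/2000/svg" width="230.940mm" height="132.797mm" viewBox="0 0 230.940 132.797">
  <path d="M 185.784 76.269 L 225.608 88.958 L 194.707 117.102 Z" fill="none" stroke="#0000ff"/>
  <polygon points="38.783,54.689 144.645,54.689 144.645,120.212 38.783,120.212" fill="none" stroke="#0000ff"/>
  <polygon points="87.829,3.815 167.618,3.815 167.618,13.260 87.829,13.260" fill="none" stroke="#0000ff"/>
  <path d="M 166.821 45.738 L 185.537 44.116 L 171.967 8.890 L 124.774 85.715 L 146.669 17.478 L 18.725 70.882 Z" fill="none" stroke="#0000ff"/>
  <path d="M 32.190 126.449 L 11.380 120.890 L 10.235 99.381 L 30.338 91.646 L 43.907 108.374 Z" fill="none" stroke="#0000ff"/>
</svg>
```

Since the viewBox matches the mm dimensions, user units are millimetres directly. The only transform is the Y-flip y_m = 132.797 − y_svg.

Shape 1 is a regular polygon drawn with `<path>`. Its stroke #0000ff means cut at S780, F801. After flipping Y the toolpath is (185.784,56.528) → (225.608,43.839) → (194.707,15.695) → (185.784,56.528), returning to the start.

Shape 2 is a rectangle drawn with `<polygon>`. Its stroke #0000ff means cut at S780, F801. After flipping Y the toolpath is (38.783,78.108) → (144.645,78.108) → (144.645,12.585) → (38.783,12.585) → (38.783,78.108), returning to the start.

Shape 3 is a rectangle drawn with `<polygon>`. Its stroke #0000ff means cut at S780, F801. After flipping Y the toolpath is (87.829,128.982) → (167.618,128.982) → (167.618,119.537) → (87.829,119.537) → (87.829,128.982), returning to the start.

Shape 4 is a closed polygon drawn with `<path>`. Its stroke #0000ff means cut at S780, F801. After flipping Y the toolpath is (166.821,87.059) → (185.537,88.681) → (171.967,123.907) → (124.774,47.082) → (146.669,115.319) → (18.725,61.915) → (166.821,87.059), returning to the start.

Shape 5 is a regular polygon drawn with `<path>`. Its stroke #0000ff means cut at S780, F801. After flipping Y the toolpath is (32.190,6.348) → (11.380,11.907) → (10.235,33.416) → (30.338,41.151) → (43.907,24.423) → (32.190,6.348), returning to the start.

G21
G90
G00 X185.784 Y56.528
M3 S780
G01 X225.608 Y43.839 F801
G01 X194.707 Y15.695
G01 X185.784 Y56.528
M5
G00 X38.783 Y78.108
M3 S780
G01 X144.645 Y78.108 F801
G01 X144.645 Y12.585
G01 X38.783 Y12.585
G01 X38.783 Y78.108
M5
G00 X87.829 Y128.982
M3 S780
G01 X167.618 Y128.982 F801
G01 X167.618 Y119.537
G01 X87.829 Y119.537
G01 X87.829 Y128.982
M5
G00 X166.821 Y87.059
M3 S780
G01 X185.537 Y88.681 F801
G01 X171.967 Y123.907
G01 X124.774 Y47.082
G01 X146.669 Y115.319
G01 X18.725 Y61.915
G01 X166.821 Y87.059
M5
G00 X32.190 Y6.348
M3 S780
G01 X11.380 Y11.907 F801
G01 X10.235 Y33.416
G01 X30.338 Y41.151
G01 X43.907 Y24.423
G01 X32.190 Y6.348
M5
G00 X0.000 Y0.000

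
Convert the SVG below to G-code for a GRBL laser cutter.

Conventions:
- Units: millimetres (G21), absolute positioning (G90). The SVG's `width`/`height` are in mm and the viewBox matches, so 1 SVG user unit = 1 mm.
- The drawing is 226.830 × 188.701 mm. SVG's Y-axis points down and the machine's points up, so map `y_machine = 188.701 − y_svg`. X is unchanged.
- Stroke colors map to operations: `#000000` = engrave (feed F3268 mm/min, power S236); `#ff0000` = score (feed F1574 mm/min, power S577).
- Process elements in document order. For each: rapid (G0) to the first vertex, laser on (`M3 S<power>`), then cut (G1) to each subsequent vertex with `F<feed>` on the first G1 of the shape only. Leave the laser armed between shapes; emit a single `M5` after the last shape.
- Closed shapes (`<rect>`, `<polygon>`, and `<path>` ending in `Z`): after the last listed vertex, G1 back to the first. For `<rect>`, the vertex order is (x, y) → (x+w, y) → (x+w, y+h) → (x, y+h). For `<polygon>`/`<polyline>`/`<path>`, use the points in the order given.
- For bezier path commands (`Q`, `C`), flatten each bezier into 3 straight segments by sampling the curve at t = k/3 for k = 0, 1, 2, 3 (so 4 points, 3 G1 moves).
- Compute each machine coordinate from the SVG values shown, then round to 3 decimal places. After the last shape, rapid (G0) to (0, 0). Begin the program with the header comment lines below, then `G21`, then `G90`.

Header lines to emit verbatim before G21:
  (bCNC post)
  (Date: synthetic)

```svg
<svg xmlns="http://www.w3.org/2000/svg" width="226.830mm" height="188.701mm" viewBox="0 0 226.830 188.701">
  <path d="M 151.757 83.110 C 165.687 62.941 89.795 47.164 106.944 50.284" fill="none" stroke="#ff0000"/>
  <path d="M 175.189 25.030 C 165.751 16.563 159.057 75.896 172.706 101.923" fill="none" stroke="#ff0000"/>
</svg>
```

viewBox `0 0 226.830 188.701` with mm width/height → 1 unit = 1 mm. Flip: y_m = 188.701 − y_svg.

**Shape 1** — `<path>` cubic bezier, stroke `#ff0000` → score (S577, F1574). Control points (SVG): P0=(151.757,83.110), P1=(165.687,62.941), P2=(89.795,47.164), P3=(106.944,50.284); sampled at t=k/3. Machine vertices: (151.757,105.591) → (142.519,123.759) → (114.036,135.775) → (106.944,138.417). Open path.

**Shape 2** — `<path>` cubic bezier, stroke `#ff0000` → score (S577, F1574). Control points (SVG): P0=(175.189,25.030), P1=(165.751,16.563), P2=(159.057,75.896), P3=(172.706,101.923); sampled at t=k/3. Machine vertices: (175.189,163.671) → (167.317,153.283) → (165.186,120.162) → (172.706,86.778). Open path.

(bCNC post)
(Date: synthetic)
G21
G90
G0 X151.757 Y105.591
M3 S577
G1 X142.519 Y123.759 F1574
G1 X114.036 Y135.775
G1 X106.944 Y138.417
G0 X175.189 Y163.671
M3 S577
G1 X167.317 Y153.283 F1574
G1 X165.186 Y120.162
G1 X172.706 Y86.778
M5
G0 X0.000 Y0.000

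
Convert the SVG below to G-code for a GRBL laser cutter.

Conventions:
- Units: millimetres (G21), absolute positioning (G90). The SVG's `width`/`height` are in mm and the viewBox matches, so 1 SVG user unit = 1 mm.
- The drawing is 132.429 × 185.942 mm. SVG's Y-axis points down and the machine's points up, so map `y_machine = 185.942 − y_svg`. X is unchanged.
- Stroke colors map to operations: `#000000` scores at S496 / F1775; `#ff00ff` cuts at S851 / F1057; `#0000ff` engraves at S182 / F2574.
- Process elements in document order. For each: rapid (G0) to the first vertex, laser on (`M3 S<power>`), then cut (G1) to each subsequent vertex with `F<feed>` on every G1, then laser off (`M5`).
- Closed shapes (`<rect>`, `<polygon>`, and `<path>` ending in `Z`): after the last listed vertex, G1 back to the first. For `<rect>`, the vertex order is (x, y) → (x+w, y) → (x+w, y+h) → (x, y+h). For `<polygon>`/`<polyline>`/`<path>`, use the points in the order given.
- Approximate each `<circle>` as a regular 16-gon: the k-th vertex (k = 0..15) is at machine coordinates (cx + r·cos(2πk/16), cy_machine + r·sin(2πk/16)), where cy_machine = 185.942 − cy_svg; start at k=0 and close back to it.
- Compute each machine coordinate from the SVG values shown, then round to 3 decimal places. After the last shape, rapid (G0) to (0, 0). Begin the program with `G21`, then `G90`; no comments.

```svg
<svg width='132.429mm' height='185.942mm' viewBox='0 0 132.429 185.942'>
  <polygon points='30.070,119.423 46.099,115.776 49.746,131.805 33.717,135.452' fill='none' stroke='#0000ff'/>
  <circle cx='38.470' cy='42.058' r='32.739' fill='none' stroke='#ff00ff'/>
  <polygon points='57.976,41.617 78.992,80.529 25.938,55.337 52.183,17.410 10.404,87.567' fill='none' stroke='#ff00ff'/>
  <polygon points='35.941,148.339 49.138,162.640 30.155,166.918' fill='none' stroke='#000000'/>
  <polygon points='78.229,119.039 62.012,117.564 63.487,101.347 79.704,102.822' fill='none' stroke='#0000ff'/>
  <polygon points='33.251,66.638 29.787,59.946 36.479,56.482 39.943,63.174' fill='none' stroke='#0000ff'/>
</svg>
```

G21
G90
G0 X30.070 Y66.519
M3 S182
G1 X46.099 Y70.166 F2574
G1 X49.746 Y54.137 F2574
G1 X33.717 Y50.490 F2574
G1 X30.070 Y66.519 F2574
M5
G0 X71.209 Y143.884
M3 S851
G1 X68.717 Y156.413 F1057
G1 X61.620 Y167.034 F1057
G1 X50.999 Y174.131 F1057
G1 X38.470 Y176.623 F1057
G1 X25.941 Y174.131 F1057
G1 X15.320 Y167.034 F1057
G1 X8.223 Y156.413 F1057
G1 X5.731 Y143.884 F1057
G1 X8.223 Y131.355 F1057
G1 X15.320 Y120.734 F1057
G1 X25.941 Y113.637 F1057
G1 X38.470 Y111.145 F1057
G1 X50.999 Y113.637 F1057
G1 X61.620 Y120.734 F1057
G1 X68.717 Y131.355 F1057
G1 X71.209 Y143.884 F1057
M5
G0 X57.976 Y144.325
M3 S851
G1 X78.992 Y105.413 F1057
G1 X25.938 Y130.605 F1057
G1 X52.183 Y168.532 F1057
G1 X10.404 Y98.375 F1057
G1 X57.976 Y144.325 F1057
M5
G0 X35.941 Y37.603
M3 S496
G1 X49.138 Y23.302 F1775
G1 X30.155 Y19.024 F1775
G1 X35.941 Y37.603 F1775
M5
G0 X78.229 Y66.903
M3 S182
G1 X62.012 Y68.378 F2574
G1 X63.487 Y84.595 F2574
G1 X79.704 Y83.120 F2574
G1 X78.229 Y66.903 F2574
M5
G0 X33.251 Y119.304
M3 S182
G1 X29.787 Y125.996 F2574
G1 X36.479 Y129.460 F2574
G1 X39.943 Y122.768 F2574
G1 X33.251 Y119.304 F2574
M5
G0 X0.000 Y0.000

Since the viewBox matches the mm dimensions, user units are millimetres directly. The only transform is the Y-flip y_m = 185.942 − y_svg.

Shape 1 is a regular polygon drawn with `<polygon>`. Its stroke #0000ff means engrave at S182, F2574. After flipping Y the toolpath is (30.070,66.519) → (46.099,70.166) → (49.746,54.137) → (33.717,50.490) → (30.070,66.519), returning to the start.

Shape 2 is a circle drawn with `<circle>`. Its stroke #ff00ff means cut at S851, F1057. After flipping Y the toolpath is (71.209,143.884) → (68.717,156.413) → (61.620,167.034) → (50.999,174.131) → (38.470,176.623) → (25.941,174.131) → (15.320,167.034) → (8.223,156.413) → (5.731,143.884) → (8.223,131.355) → (15.320,120.734) → (25.941,113.637) → (38.470,111.145) → (50.999,113.637) → (61.620,120.734) → (68.717,131.355) → (71.209,143.884), returning to the start.

Shape 3 is a closed polygon drawn with `<polygon>`. Its stroke #ff00ff means cut at S851, F1057. After flipping Y the toolpath is (57.976,144.325) → (78.992,105.413) → (25.938,130.605) → (52.183,168.532) → (10.404,98.375) → (57.976,144.325), returning to the start.

Shape 4 is a regular polygon drawn with `<polygon>`. Its stroke #000000 means score at S496, F1775. After flipping Y the toolpath is (35.941,37.603) → (49.138,23.302) → (30.155,19.024) → (35.941,37.603), returning to the start.

Shape 5 is a regular polygon drawn with `<polygon>`. Its stroke #0000ff means engrave at S182, F2574. After flipping Y the toolpath is (78.229,66.903) → (62.012,68.378) → (63.487,84.595) → (79.704,83.120) → (78.229,66.903), returning to the start.

Shape 6 is a regular polygon drawn with `<polygon>`. Its stroke #0000ff means engrave at S182, F2574. After flipping Y the toolpath is (33.251,119.304) → (29.787,125.996) → (36.479,129.460) → (39.943,122.768) → (33.251,119.304), returning to the start.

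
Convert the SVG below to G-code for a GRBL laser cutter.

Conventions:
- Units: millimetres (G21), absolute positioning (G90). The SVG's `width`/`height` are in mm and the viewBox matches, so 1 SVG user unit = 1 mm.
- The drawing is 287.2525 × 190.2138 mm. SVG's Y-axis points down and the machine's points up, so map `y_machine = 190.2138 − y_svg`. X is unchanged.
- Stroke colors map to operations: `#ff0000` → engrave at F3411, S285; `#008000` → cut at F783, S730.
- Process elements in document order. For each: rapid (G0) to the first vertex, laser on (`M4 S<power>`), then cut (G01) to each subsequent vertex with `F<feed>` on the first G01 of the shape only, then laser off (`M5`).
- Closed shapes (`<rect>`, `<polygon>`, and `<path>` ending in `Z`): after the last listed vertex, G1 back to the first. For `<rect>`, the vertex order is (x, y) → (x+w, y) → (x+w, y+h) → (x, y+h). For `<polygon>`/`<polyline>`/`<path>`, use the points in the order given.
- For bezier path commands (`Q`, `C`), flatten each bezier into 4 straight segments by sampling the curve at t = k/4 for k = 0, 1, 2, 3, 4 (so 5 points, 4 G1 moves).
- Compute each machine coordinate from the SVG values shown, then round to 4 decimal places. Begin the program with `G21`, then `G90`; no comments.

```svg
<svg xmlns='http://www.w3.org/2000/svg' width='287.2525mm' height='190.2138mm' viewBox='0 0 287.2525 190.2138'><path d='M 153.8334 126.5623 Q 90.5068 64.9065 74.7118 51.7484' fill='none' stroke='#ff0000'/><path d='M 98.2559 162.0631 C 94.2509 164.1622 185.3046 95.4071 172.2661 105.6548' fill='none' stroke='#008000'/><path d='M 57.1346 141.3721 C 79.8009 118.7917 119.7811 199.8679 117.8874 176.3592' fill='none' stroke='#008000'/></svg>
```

1 u = 1 mm; y_m = 190.2138 − y.

[1] `<path>` quadratic bezier, #ff0000→engrave S285 F3411: (153.8334,63.6515) → (125.1408,91.4483) → (102.3897,113.1829) → (85.5800,128.8552) → (74.7118,138.4654)

[2] `<path>` cubic bezier, #008000→cut S730 F783: (98.2559,28.1507) → (109.9639,37.5200) → (138.6486,59.4106) → (165.6394,79.7733) → (172.2661,84.5590)

[3] `<path>` cubic bezier, #008000→cut S730 F783: (57.1346,48.8417) → (76.4559,49.5952) → (96.7210,31.0000) → (112.3811,12.5790) → (117.8874,13.8546)

G21
G90
G0 X153.8334 Y63.6515
M4 S285
G01 X125.1408 Y91.4483 F3411
G01 X102.3897 Y113.1829
G01 X85.5800 Y128.8552
G01 X74.7118 Y138.4654
M5
G0 X98.2559 Y28.1507
M4 S730
G01 X109.9639 Y37.5200 F783
G01 X138.6486 Y59.4106
G01 X165.6394 Y79.7733
G01 X172.2661 Y84.5590
M5
G0 X57.1346 Y48.8417
M4 S730
G01 X76.4559 Y49.5952 F783
G01 X96.7210 Y31.0000
G01 X112.3811 Y12.5790
G01 X117.8874 Y13.8546
M5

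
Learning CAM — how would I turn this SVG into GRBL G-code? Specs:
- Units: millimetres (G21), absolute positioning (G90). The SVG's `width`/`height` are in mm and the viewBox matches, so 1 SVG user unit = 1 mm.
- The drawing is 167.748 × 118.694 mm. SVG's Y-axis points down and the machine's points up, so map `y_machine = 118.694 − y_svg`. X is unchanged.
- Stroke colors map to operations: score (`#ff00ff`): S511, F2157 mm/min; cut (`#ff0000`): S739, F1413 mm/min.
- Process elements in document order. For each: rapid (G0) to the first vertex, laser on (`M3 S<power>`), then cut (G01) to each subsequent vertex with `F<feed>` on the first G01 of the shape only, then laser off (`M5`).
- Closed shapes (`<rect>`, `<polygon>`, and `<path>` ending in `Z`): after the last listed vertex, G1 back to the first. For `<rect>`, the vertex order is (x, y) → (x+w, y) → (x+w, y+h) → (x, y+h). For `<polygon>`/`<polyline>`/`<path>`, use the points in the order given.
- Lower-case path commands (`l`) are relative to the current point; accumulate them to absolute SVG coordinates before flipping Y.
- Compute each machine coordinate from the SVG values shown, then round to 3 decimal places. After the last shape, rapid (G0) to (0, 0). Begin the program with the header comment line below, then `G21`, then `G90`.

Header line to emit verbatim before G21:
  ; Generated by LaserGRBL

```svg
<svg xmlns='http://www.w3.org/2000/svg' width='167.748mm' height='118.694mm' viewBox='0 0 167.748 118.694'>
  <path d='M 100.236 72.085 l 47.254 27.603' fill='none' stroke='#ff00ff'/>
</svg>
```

; Generated by LaserGRBL
G21
G90
G0 X100.236 Y46.609
M3 S511
G01 X147.490 Y19.006 F2157
M5
G0 X0.000 Y0.000

1 u = 1 mm; y_m = 118.694 − y.

[1] `<path>` line segment, #ff00ff→score S511 F2157: (100.236,46.609) → (147.490,19.006)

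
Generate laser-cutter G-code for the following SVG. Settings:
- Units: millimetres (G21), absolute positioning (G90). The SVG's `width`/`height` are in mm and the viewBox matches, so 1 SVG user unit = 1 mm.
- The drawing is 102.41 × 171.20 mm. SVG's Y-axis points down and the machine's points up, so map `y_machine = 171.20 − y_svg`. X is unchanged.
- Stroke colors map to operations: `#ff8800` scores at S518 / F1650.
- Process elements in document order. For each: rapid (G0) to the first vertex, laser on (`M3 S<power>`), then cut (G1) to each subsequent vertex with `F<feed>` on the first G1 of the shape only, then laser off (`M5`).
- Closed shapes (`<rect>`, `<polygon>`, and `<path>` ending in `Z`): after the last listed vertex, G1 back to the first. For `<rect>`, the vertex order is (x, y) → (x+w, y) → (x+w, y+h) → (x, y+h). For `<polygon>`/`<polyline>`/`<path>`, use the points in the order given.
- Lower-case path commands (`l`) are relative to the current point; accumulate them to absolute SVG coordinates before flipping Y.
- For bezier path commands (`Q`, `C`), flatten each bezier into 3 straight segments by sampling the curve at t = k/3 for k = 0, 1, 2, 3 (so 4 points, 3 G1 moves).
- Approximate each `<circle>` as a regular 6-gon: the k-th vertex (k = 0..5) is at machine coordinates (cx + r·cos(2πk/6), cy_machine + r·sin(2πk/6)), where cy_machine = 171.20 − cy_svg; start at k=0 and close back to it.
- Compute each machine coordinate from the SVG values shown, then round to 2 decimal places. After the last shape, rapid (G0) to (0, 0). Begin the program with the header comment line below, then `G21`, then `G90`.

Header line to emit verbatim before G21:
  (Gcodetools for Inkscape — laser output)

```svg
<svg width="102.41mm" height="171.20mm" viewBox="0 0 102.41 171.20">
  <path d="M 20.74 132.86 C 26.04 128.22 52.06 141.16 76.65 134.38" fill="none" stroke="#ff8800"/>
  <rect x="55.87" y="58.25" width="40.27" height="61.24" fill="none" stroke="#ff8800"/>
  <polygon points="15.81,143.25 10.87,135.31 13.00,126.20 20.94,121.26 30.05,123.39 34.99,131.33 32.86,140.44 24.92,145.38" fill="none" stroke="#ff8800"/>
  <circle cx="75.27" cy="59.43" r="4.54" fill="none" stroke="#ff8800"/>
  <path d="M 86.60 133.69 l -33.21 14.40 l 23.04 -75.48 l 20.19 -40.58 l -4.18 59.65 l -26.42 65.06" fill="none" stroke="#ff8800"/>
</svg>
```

Since the viewBox matches the mm dimensions, user units are millimetres directly. The only transform is the Y-flip y_m = 171.20 − y_svg.

Shape 1 is a cubic bezier drawn with `<path>`. Its stroke #ff8800 means score at S518, F1650. After flipping Y the toolpath is (20.74,38.34) → (32.13,38.50) → (52.40,35.23) → (76.65,36.82).

Shape 2 is a rectangle drawn with `<rect>`. Its stroke #ff8800 means score at S518, F1650. After flipping Y the toolpath is (55.87,112.95) → (96.14,112.95) → (96.14,51.71) → (55.87,51.71) → (55.87,112.95), returning to the start.

Shape 3 is a regular polygon drawn with `<polygon>`. Its stroke #ff8800 means score at S518, F1650. After flipping Y the toolpath is (15.81,27.95) → (10.87,35.89) → (13.00,45.00) → (20.94,49.94) → (30.05,47.81) → (34.99,39.87) → (32.86,30.76) → (24.92,25.82) → (15.81,27.95), returning to the start.

Shape 4 is a circle drawn with `<circle>`. Its stroke #ff8800 means score at S518, F1650. After flipping Y the toolpath is (79.81,111.77) → (77.54,115.70) → (73.00,115.70) → (70.73,111.77) → (73.00,107.84) → (77.54,107.84) → (79.81,111.77), returning to the start.

Shape 5 is a open polyline drawn with `<path>`. Its stroke #ff8800 means score at S518, F1650. After flipping Y the toolpath is (86.60,37.51) → (53.39,23.11) → (76.43,98.59) → (96.62,139.17) → (92.44,79.52) → (66.02,14.46).

(Gcodetools for Inkscape — laser output)
G21
G90
G0 X20.74 Y38.34
M3 S518
G1 X32.13 Y38.50 F1650
G1 X52.40 Y35.23
G1 X76.65 Y36.82
M5
G0 X55.87 Y112.95
M3 S518
G1 X96.14 Y112.95 F1650
G1 X96.14 Y51.71
G1 X55.87 Y51.71
G1 X55.87 Y112.95
M5
G0 X15.81 Y27.95
M3 S518
G1 X10.87 Y35.89 F1650
G1 X13.00 Y45.00
G1 X20.94 Y49.94
G1 X30.05 Y47.81
G1 X34.99 Y39.87
G1 X32.86 Y30.76
G1 X24.92 Y25.82
G1 X15.81 Y27.95
M5
G0 X79.81 Y111.77
M3 S518
G1 X77.54 Y115.70 F1650
G1 X73.00 Y115.70
G1 X70.73 Y111.77
G1 X73.00 Y107.84
G1 X77.54 Y107.84
G1 X79.81 Y111.77
M5
G0 X86.60 Y37.51
M3 S518
G1 X53.39 Y23.11 F1650
G1 X76.43 Y98.59
G1 X96.62 Y139.17
G1 X92.44 Y79.52
G1 X66.02 Y14.46
M5
G0 X0.00 Y0.00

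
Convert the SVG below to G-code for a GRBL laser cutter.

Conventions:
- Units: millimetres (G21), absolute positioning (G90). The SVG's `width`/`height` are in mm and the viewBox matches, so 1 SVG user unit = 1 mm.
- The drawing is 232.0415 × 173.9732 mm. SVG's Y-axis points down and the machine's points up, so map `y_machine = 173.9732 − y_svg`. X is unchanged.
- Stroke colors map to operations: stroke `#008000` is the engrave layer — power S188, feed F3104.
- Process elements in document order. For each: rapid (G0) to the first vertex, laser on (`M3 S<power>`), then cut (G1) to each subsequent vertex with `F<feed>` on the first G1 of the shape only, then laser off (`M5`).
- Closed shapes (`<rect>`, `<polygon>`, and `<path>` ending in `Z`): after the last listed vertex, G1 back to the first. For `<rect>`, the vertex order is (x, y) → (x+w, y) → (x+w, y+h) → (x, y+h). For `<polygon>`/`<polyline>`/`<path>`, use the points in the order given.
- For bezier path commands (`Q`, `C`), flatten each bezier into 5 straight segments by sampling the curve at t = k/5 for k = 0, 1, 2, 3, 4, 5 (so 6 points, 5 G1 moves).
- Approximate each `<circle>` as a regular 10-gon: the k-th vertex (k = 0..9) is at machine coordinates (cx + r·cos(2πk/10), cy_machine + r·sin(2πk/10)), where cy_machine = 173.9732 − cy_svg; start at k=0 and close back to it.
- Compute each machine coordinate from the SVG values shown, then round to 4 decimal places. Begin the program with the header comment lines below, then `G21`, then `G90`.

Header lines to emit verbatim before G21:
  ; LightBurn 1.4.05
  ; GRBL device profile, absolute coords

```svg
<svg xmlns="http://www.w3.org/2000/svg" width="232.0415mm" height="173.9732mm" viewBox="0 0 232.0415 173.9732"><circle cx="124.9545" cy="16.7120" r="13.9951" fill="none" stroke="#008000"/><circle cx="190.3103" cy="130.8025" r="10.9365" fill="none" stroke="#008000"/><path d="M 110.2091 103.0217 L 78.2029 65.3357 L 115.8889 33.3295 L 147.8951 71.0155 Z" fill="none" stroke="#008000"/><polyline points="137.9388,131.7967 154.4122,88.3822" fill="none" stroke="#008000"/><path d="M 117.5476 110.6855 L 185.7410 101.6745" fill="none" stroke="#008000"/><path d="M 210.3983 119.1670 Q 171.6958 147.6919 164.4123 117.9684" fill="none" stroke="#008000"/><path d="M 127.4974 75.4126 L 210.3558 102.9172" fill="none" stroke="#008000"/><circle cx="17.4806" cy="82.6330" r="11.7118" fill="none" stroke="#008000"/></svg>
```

Since the viewBox matches the mm dimensions, user units are millimetres directly. The only transform is the Y-flip y_m = 173.9732 − y_svg.

Shape 1 is a circle drawn with `<circle>`. Its stroke #008000 means engrave at S188, F3104. After flipping Y the toolpath is (138.9496,157.2612) → (136.2768,165.4873) → (129.2792,170.5713) → (120.6298,170.5713) → (113.6322,165.4873) → (110.9594,157.2612) → (113.6322,149.0351) → (120.6298,143.9511) → (129.2792,143.9511) → (136.2768,149.0351) → (138.9496,157.2612), returning to the start.

Shape 2 is a circle drawn with `<circle>`. Its stroke #008000 means engrave at S188, F3104. After flipping Y the toolpath is (201.2468,43.1707) → (199.1581,49.5990) → (193.6899,53.5719) → (186.9307,53.5719) → (181.4625,49.5990) → (179.3738,43.1707) → (181.4625,36.7424) → (186.9307,32.7695) → (193.6899,32.7695) → (199.1581,36.7424) → (201.2468,43.1707), returning to the start.

Shape 3 is a regular polygon drawn with `<path>`. Its stroke #008000 means engrave at S188, F3104. After flipping Y the toolpath is (110.2091,70.9515) → (78.2029,108.6375) → (115.8889,140.6437) → (147.8951,102.9577) → (110.2091,70.9515), returning to the start.

Shape 4 is a line segment drawn with `<polyline>`. Its stroke #008000 means engrave at S188, F3104. After flipping Y the toolpath is (137.9388,42.1765) → (154.4122,85.5910).

Shape 5 is a line segment drawn with `<path>`. Its stroke #008000 means engrave at S188, F3104. After flipping Y the toolpath is (117.5476,63.2877) → (185.7410,72.2987).

Shape 6 is a quadratic bezier drawn with `<path>`. Its stroke #008000 means engrave at S188, F3104. After flipping Y the toolpath is (210.3983,54.8062) → (196.1741,45.7262) → (184.4633,41.3060) → (175.2661,41.5457) → (168.5825,46.4453) → (164.4123,56.0048).

Shape 7 is a line segment drawn with `<path>`. Its stroke #008000 means engrave at S188, F3104. After flipping Y the toolpath is (127.4974,98.5606) → (210.3558,71.0560).

Shape 8 is a circle drawn with `<circle>`. Its stroke #008000 means engrave at S188, F3104. After flipping Y the toolpath is (29.1924,91.3402) → (26.9556,98.2242) → (21.0997,102.4788) → (13.8615,102.4788) → (8.0056,98.2242) → (5.7688,91.3402) → (8.0056,84.4562) → (13.8615,80.2016) → (21.0997,80.2016) → (26.9556,84.4562) → (29.1924,91.3402), returning to the start.

; LightBurn 1.4.05
; GRBL device profile, absolute coords
G21
G90
G0 X138.9496 Y157.2612
M3 S188
G1 X136.2768 Y165.4873 F3104
G1 X129.2792 Y170.5713
G1 X120.6298 Y170.5713
G1 X113.6322 Y165.4873
G1 X110.9594 Y157.2612
G1 X113.6322 Y149.0351
G1 X120.6298 Y143.9511
G1 X129.2792 Y143.9511
G1 X136.2768 Y149.0351
G1 X138.9496 Y157.2612
M5
G0 X201.2468 Y43.1707
M3 S188
G1 X199.1581 Y49.5990 F3104
G1 X193.6899 Y53.5719
G1 X186.9307 Y53.5719
G1 X181.4625 Y49.5990
G1 X179.3738 Y43.1707
G1 X181.4625 Y36.7424
G1 X186.9307 Y32.7695
G1 X193.6899 Y32.7695
G1 X199.1581 Y36.7424
G1 X201.2468 Y43.1707
M5
G0 X110.2091 Y70.9515
M3 S188
G1 X78.2029 Y108.6375 F3104
G1 X115.8889 Y140.6437
G1 X147.8951 Y102.9577
G1 X110.2091 Y70.9515
M5
G0 X137.9388 Y42.1765
M3 S188
G1 X154.4122 Y85.5910 F3104
M5
G0 X117.5476 Y63.2877
M3 S188
G1 X185.7410 Y72.2987 F3104
M5
G0 X210.3983 Y54.8062
M3 S188
G1 X196.1741 Y45.7262 F3104
G1 X184.4633 Y41.3060
G1 X175.2661 Y41.5457
G1 X168.5825 Y46.4453
G1 X164.4123 Y56.0048
M5
G0 X127.4974 Y98.5606
M3 S188
G1 X210.3558 Y71.0560 F3104
M5
G0 X29.1924 Y91.3402
M3 S188
G1 X26.9556 Y98.2242 F3104
G1 X21.0997 Y102.4788
G1 X13.8615 Y102.4788
G1 X8.0056 Y98.2242
G1 X5.7688 Y91.3402
G1 X8.0056 Y84.4562
G1 X13.8615 Y80.2016
G1 X21.0997 Y80.2016
G1 X26.9556 Y84.4562
G1 X29.1924 Y91.3402
M5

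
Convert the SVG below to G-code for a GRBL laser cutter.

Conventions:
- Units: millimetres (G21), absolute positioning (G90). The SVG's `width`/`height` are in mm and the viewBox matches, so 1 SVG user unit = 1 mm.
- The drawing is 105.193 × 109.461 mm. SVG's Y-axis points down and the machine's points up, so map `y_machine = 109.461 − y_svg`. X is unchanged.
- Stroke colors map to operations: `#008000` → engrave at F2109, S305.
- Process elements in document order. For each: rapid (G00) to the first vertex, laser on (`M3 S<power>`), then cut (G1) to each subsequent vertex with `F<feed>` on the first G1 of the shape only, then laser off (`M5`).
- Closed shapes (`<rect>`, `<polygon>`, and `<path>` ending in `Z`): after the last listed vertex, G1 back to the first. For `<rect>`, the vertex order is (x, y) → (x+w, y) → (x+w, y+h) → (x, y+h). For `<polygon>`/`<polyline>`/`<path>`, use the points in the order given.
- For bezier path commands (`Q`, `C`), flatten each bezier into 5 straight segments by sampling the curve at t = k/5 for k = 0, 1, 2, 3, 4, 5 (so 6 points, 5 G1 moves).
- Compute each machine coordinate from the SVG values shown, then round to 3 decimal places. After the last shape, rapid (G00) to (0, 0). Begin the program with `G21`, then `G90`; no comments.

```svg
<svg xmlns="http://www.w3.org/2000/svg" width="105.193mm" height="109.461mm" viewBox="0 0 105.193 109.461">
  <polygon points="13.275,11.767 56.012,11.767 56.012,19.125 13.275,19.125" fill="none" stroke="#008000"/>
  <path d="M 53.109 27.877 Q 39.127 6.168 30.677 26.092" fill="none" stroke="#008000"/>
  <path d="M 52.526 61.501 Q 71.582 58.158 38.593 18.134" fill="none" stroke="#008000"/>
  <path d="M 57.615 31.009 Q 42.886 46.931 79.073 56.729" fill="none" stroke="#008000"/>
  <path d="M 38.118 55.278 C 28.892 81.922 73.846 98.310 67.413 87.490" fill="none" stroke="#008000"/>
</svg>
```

G21
G90
G00 X13.275 Y97.694
M3 S305
G1 X56.012 Y97.694 F2109
G1 X56.012 Y90.336
G1 X13.275 Y90.336
G1 X13.275 Y97.694
M5
G00 X53.109 Y81.584
M3 S305
G1 X47.737 Y88.602 F2109
G1 X42.809 Y92.290
G1 X38.322 Y92.647
G1 X34.278 Y89.673
G1 X30.677 Y83.369
M5
G00 X52.526 Y47.960
M3 S305
G1 X58.067 Y50.764 F2109
G1 X59.444 Y56.503
G1 X56.657 Y65.177
G1 X49.707 Y76.785
G1 X38.593 Y91.327
M5
G00 X57.615 Y78.452
M3 S305
G1 X53.760 Y72.328 F2109
G1 X53.978 Y66.694
G1 X58.270 Y61.550
G1 X66.635 Y56.896
G1 X79.073 Y52.732
M5
G00 X38.118 Y54.183
M3 S305
G1 X38.239 Y39.563 F2109
G1 X46.297 Y28.218
G1 X57.223 Y20.962
G1 X65.951 Y18.608
G1 X67.413 Y21.971
M5
G00 X0.000 Y0.000

Since the viewBox matches the mm dimensions, user units are millimetres directly. The only transform is the Y-flip y_m = 109.461 − y_svg.

Shape 1 is a rectangle drawn with `<polygon>`. Its stroke #008000 means engrave at S305, F2109. After flipping Y the toolpath is (13.275,97.694) → (56.012,97.694) → (56.012,90.336) → (13.275,90.336) → (13.275,97.694), returning to the start.

Shape 2 is a quadratic bezier drawn with `<path>`. Its stroke #008000 means engrave at S305, F2109. After flipping Y the toolpath is (53.109,81.584) → (47.737,88.602) → (42.809,92.290) → (38.322,92.647) → (34.278,89.673) → (30.677,83.369).

Shape 3 is a quadratic bezier drawn with `<path>`. Its stroke #008000 means engrave at S305, F2109. After flipping Y the toolpath is (52.526,47.960) → (58.067,50.764) → (59.444,56.503) → (56.657,65.177) → (49.707,76.785) → (38.593,91.327).

Shape 4 is a quadratic bezier drawn with `<path>`. Its stroke #008000 means engrave at S305, F2109. After flipping Y the toolpath is (57.615,78.452) → (53.760,72.328) → (53.978,66.694) → (58.270,61.550) → (66.635,56.896) → (79.073,52.732).

Shape 5 is a cubic bezier drawn with `<path>`. Its stroke #008000 means engrave at S305, F2109. After flipping Y the toolpath is (38.118,54.183) → (38.239,39.563) → (46.297,28.218) → (57.223,20.962) → (65.951,18.608) → (67.413,21.971).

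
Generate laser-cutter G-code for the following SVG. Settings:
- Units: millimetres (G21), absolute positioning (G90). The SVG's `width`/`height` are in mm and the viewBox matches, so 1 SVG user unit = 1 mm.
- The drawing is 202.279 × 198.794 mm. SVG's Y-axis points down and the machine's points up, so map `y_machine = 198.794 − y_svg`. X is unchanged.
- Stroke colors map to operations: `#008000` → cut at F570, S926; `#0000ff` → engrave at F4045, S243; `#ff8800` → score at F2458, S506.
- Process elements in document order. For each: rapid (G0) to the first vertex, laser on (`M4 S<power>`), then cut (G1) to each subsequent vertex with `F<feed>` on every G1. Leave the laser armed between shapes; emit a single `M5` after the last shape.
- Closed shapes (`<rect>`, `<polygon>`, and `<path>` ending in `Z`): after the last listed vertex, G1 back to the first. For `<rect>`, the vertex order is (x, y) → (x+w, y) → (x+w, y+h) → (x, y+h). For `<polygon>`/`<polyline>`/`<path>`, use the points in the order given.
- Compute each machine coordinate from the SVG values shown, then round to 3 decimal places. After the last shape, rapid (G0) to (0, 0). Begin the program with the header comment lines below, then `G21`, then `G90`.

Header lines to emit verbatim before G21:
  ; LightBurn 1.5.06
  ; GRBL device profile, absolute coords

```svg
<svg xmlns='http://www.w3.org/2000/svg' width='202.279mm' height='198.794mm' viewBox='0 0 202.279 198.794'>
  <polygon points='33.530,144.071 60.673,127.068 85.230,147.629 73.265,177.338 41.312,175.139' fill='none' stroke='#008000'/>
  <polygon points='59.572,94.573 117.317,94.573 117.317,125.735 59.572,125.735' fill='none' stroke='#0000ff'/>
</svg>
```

; LightBurn 1.5.06
; GRBL device profile, absolute coords
G21
G90
G0 X33.530 Y54.723
M4 S926
G1 X60.673 Y71.726 F570
G1 X85.230 Y51.165 F570
G1 X73.265 Y21.456 F570
G1 X41.312 Y23.655 F570
G1 X33.530 Y54.723 F570
G0 X59.572 Y104.221
M4 S243
G1 X117.317 Y104.221 F4045
G1 X117.317 Y73.059 F4045
G1 X59.572 Y73.059 F4045
G1 X59.572 Y104.221 F4045
M5
G0 X0.000 Y0.000

Since the viewBox matches the mm dimensions, user units are millimetres directly. The only transform is the Y-flip y_m = 198.794 − y_svg.

Shape 1 is a regular polygon drawn with `<polygon>`. Its stroke #008000 means cut at S926, F570. After flipping Y the toolpath is (33.530,54.723) → (60.673,71.726) → (85.230,51.165) → (73.265,21.456) → (41.312,23.655) → (33.530,54.723), returning to the start.

Shape 2 is a rectangle drawn with `<polygon>`. Its stroke #0000ff means engrave at S243, F4045. After flipping Y the toolpath is (59.572,104.221) → (117.317,104.221) → (117.317,73.059) → (59.572,73.059) → (59.572,104.221), returning to the start.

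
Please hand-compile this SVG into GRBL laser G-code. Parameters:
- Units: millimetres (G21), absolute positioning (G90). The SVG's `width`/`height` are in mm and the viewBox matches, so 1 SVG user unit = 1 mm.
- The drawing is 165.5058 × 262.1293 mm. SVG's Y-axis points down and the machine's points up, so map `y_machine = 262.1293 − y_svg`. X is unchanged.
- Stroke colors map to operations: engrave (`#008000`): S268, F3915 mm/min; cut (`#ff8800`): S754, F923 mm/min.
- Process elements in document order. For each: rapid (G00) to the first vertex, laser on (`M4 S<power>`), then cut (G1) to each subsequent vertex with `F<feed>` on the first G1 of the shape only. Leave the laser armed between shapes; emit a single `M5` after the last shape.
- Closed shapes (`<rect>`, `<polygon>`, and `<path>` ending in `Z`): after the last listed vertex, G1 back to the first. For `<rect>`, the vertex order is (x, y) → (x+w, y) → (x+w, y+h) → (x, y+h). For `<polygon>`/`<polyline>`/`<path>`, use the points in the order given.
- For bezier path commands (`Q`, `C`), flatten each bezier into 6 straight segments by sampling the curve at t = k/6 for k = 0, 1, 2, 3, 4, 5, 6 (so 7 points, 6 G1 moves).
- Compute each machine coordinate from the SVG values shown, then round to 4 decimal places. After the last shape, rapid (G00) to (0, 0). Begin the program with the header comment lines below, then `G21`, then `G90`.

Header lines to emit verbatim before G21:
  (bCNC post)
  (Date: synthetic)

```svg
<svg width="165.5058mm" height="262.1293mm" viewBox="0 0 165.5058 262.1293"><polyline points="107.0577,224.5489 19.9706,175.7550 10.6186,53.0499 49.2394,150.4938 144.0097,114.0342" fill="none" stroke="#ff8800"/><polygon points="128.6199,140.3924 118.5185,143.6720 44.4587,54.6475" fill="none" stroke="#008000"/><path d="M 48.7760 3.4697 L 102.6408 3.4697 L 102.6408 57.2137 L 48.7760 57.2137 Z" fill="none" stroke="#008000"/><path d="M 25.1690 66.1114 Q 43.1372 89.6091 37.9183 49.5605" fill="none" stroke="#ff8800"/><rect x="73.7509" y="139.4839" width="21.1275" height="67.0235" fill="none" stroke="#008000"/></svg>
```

(bCNC post)
(Date: synthetic)
G21
G90
G00 X107.0577 Y37.5804
M4 S754
G1 X19.9706 Y86.3743 F923
G1 X10.6186 Y209.0794
G1 X49.2394 Y111.6355
G1 X144.0097 Y148.0951
G00 X128.6199 Y121.7369
M4 S268
G1 X118.5185 Y118.4573 F3915
G1 X44.4587 Y207.4818
G1 X128.6199 Y121.7369
G00 X48.7760 Y258.6596
M4 S268
G1 X102.6408 Y258.6596 F3915
G1 X102.6408 Y204.9156
G1 X48.7760 Y204.9156
G1 X48.7760 Y258.6596
G00 X25.1690 Y196.0179
M4 S754
G1 X30.5143 Y189.9505 F923
G1 X34.5715 Y187.4135
G1 X37.3404 Y188.4068
G1 X38.8212 Y192.9304
G1 X39.0138 Y200.9844
G1 X37.9183 Y212.5688
G00 X73.7509 Y122.6454
M4 S268
G1 X94.8784 Y122.6454 F3915
G1 X94.8784 Y55.6219
G1 X73.7509 Y55.6219
G1 X73.7509 Y122.6454
M5
G00 X0.0000 Y0.0000

viewBox `0 0 165.5058 262.1293` with mm width/height → 1 unit = 1 mm. Flip: y_m = 262.1293 − y_svg.

**Shape 1** — `<polyline>` open polyline, stroke `#ff8800` → cut (S754, F923). Machine vertices: (107.0577,37.5804) → (19.9706,86.3743) → (10.6186,209.0794) → (49.2394,111.6355) → (144.0097,148.0951). Open path.

**Shape 2** — `<polygon>` closed polygon, stroke `#008000` → engrave (S268, F3915). Machine vertices: (128.6199,121.7369) → (118.5185,118.4573) → (44.4587,207.4818) → (128.6199,121.7369). Closed: final G1 returns to the first vertex.

**Shape 3** — `<path>` rectangle, stroke `#008000` → engrave (S268, F3915). Machine vertices: (48.7760,258.6596) → (102.6408,258.6596) → (102.6408,204.9156) → (48.7760,204.9156) → (48.7760,258.6596). Closed: final G1 returns to the first vertex.

**Shape 4** — `<path>` quadratic bezier, stroke `#ff8800` → cut (S754, F923). Control points (SVG): P0=(25.1690,66.1114), P1=(43.1372,89.6091), P2=(37.9183,49.5605); sampled at t=k/6. Machine vertices: (25.1690,196.0179) → (30.5143,189.9505) → (34.5715,187.4135) → (37.3404,188.4068) → (38.8212,192.9304) → (39.0138,200.9844) → (37.9183,212.5688). Open path.

**Shape 5** — `<rect>` rectangle, stroke `#008000` → engrave (S268, F3915). Machine vertices: (73.7509,122.6454) → (94.8784,122.6454) → (94.8784,55.6219) → (73.7509,55.6219) → (73.7509,122.6454). Closed: final G1 returns to the first vertex.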